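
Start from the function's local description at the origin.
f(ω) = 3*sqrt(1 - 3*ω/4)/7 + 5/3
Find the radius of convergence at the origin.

Branch term (3/7)*sqrt(1 - ω/(4/3)): its argument vanishes at ω = 4/3, a square-root branch point, modulus 4/3.
The radius of convergence is the smallest modulus among the singular points: 4/3.

The radius of convergence is 4/3.


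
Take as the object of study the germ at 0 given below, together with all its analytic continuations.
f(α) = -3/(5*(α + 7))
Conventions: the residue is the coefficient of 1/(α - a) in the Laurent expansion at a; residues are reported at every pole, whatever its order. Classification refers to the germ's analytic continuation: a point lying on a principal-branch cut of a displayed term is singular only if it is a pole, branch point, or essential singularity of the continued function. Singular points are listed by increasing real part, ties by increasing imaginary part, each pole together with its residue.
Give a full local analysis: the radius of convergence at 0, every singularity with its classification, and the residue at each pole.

Radius of convergence at 0: 7.
At -7: a pole of order 1; residue -3/5.

Denominator factor (α + 7): pole of order 1 at -7, modulus 7.
The radius of convergence is the smallest modulus among the singular points: 7.
At the order-1 pole -7 set g(α) = (α - (-7))*f(α) = -3/5.
Simple pole: residue = g(a) at a = -7, which is -3/5.


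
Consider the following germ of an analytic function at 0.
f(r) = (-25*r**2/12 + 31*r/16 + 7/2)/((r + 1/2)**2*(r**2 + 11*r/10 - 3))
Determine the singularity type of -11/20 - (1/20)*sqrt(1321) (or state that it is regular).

The point is a pole of order 1.

The denominator factor r**2 + 11*r/10 - 3 vanishes at -11/20 - (1/20)*sqrt(1321) and appears to the power 1; the numerator there equals -4873/960 - (203/960)*sqrt(1321), nonzero, and no other factor vanishes.
Hence a pole whose order is the multiplicity, 1.


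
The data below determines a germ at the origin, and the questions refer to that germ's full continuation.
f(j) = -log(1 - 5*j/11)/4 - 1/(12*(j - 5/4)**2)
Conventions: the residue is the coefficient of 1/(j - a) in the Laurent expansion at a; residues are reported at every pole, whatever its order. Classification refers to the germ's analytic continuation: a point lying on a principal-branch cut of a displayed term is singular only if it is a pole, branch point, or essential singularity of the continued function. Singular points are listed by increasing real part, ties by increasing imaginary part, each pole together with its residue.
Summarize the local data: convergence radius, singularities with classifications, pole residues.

Denominator factor (j - 5/4)^2: pole of order 2 at 5/4, modulus 5/4.
Branch term (-1/4)*log(1 - j/(11/5)): its argument vanishes at j = 11/5, a logarithmic branch point, modulus 11/5.
The radius of convergence is the smallest modulus among the singular points: 5/4.
The branch term is analytic at 5/4 and contributes nothing to the residue; only the rational part matters.
At the order-2 pole 5/4 set g(j) = (j - (5/4))^2*(rational part) = -1/12.
Order-2 pole: residue = g'(a); g'(5/4) = 0, so the residue is 0.
List the singular points by increasing real part (a conjugate pair: the negative imaginary part first).

Radius of convergence at 0: 5/4.
At 5/4: a pole of order 2; residue 0.
At 11/5: a logarithmic branch point.


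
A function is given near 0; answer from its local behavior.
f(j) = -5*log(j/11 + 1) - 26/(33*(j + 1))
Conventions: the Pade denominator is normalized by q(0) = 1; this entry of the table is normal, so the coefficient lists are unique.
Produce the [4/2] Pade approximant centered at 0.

Taylor coefficients needed (expand at 0): a_0 = -26/33, a_1 = 1/3, a_2 = -557/726, a_3 = 1047/1331, a_4 = -138409/175692, a_5 = 380663/483153, a_6 = -2791549/3543122.
Write the denominator as Q(j) = 1 + q1*j + q2*j^2. Requiring Q*f - P = O(j^7) with deg P <= 4 kills the coefficients of j^5..j^6 in Q*f:
  j^5: a_5 + q1*a_4 + q2*a_3 = 0, i.e. 380663/483153 + (-138409/175692)*q1 + (1047/1331)*q2 = 0.
  j^6: a_6 + q1*a_5 + q2*a_4 = 0, i.e. -2791549/3543122 + (380663/483153)*q1 + (-138409/175692)*q2 = 0.
Solving this linear system: q1 = 310610852/290967083, q2 = 216079858/3200637913.
The numerator is Q*f truncated at degree 4: P0 = a_0 = -26/33; P1 = a_1 + q1*a_0 = -1625081413/3200637913; P2 = a_2 + q1*a_1 + q2*a_0 = -98136991663/211242102258; P3 = a_3 + q1*a_2 + q2*a_1 = -347971957/35207017043; P4 = a_4 + q1*a_3 + q2*a_2 = 14229437/98879281908.

The Pade approximant has numerator coefficients [-26/33, -1625081413/3200637913, -98136991663/211242102258, -347971957/35207017043, 14229437/98879281908]; denominator coefficients [1, 310610852/290967083, 216079858/3200637913].


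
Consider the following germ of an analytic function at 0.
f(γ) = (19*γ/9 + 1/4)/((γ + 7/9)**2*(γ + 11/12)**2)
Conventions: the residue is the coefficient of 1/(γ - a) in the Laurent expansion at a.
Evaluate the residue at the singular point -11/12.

The residue is -143568/125.

At the order-2 pole -11/12 set g(γ) = (γ - (-11/12))^2*f(γ) = (19*γ/9 + 1/4)/(γ + 7/9)**2.
Order-2 pole: residue = g'(a); g'(-11/12) = -143568/125, so the residue is -143568/125.


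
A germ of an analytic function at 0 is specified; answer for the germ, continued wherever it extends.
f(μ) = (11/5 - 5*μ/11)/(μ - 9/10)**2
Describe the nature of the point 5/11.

Denominator factors: μ - 9/10 = -49/110 at μ = 5/11 — none vanishes.
So the germ continues analytically to 5/11.

The point is a regular point.


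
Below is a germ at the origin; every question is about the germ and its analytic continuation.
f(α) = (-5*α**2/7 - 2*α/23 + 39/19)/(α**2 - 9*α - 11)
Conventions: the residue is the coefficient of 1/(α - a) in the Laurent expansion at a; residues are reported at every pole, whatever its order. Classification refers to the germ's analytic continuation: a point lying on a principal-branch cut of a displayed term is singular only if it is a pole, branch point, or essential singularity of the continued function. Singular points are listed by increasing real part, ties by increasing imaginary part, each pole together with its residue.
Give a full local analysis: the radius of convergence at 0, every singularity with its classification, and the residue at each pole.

Denominator factor (α**2 - 9*α - 11): discriminant 125, real irrational roots 9/2 + (5/2)*sqrt(5) and 9/2 - (5/2)*sqrt(5); poles of order 1, moduli 9/2 + (5/2)*sqrt(5) and -9/2 + (5/2)*sqrt(5).
The radius of convergence is the smallest modulus among the singular points: -9/2 + (5/2)*sqrt(5).
The factor α**2 - 9*α - 11 splits as (α - a)(α - a') with a = 9/2 - (5/2)*sqrt(5), a' = 9/2 + (5/2)*sqrt(5). At the order-1 pole a set g(α) = (α - a)*f(α) = [-5*α**2/7 - 2*α/23 + 39/19] / (α - a').
Simple pole: residue = g(a) at a = 9/2 - (5/2)*sqrt(5), which is -1049/322 + (214891/152950)*sqrt(5).
The factor α**2 - 9*α - 11 splits as (α - a)(α - a') with a = 9/2 + (5/2)*sqrt(5), a' = 9/2 - (5/2)*sqrt(5). At the order-1 pole a set g(α) = (α - a)*f(α) = [-5*α**2/7 - 2*α/23 + 39/19] / (α - a').
Simple pole: residue = g(a) at a = 9/2 + (5/2)*sqrt(5), which is -1049/322 - (214891/152950)*sqrt(5).
List the singular points by increasing real part (a conjugate pair: the negative imaginary part first).

Radius of convergence at 0: -9/2 + (5/2)*sqrt(5).
At 9/2 - (5/2)*sqrt(5): a pole of order 1; residue -1049/322 + (214891/152950)*sqrt(5).
At 9/2 + (5/2)*sqrt(5): a pole of order 1; residue -1049/322 - (214891/152950)*sqrt(5).


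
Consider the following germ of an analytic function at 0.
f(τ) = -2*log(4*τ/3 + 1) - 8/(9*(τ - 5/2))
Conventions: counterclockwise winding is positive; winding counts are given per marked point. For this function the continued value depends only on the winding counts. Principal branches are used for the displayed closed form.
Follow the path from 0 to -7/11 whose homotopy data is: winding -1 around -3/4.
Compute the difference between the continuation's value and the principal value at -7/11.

Continued minus principal equals (4)*pi*i.

The rational part is single-valued and drops out of the difference; each branch term changes only by its own monodromy.
(-2)*log(1 - τ/(-3/4)): each positive loop around -3/4 adds 2*pi*i to the log, so winding -1 contributes (-2)*(-1)*2*pi*i = (4)*pi*i.
Summing the contributions at τ = -7/11 gives (4)*pi*i.


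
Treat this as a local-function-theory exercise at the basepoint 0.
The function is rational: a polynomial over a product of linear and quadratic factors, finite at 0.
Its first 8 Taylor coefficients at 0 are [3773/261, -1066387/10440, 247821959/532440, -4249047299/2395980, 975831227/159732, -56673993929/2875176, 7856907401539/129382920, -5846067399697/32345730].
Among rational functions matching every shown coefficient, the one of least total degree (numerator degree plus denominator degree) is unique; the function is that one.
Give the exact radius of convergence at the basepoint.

No rational of total degree below 5 reproduces all 8 coefficients; solving the [2/3] Pade equations on them gives f(ζ) = (-18*ζ**2/17 - 3*ζ/40 + 33/29)/(ζ + 3/7)**3, whose expansion matches every shown term.
Denominator factor (ζ + 3/7)^3: pole of order 3 at -3/7, modulus 3/7.
The radius of convergence is the smallest modulus among the singular points: 3/7.

The radius of convergence is 3/7.


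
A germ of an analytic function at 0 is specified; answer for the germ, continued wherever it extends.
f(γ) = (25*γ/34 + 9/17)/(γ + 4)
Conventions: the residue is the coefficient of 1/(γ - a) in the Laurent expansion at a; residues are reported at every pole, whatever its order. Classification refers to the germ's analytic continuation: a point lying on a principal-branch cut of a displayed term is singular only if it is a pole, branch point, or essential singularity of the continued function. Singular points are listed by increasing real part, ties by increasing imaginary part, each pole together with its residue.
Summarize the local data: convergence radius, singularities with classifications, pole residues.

Radius of convergence at 0: 4.
At -4: a pole of order 1; residue -41/17.

Denominator factor (γ + 4): pole of order 1 at -4, modulus 4.
The radius of convergence is the smallest modulus among the singular points: 4.
At the order-1 pole -4 set g(γ) = (γ - (-4))*f(γ) = 25*γ/34 + 9/17.
Simple pole: residue = g(a) at a = -4, which is -41/17.


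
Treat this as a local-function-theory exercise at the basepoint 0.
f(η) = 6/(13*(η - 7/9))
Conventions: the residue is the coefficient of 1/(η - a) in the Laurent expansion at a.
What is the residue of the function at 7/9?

The residue is 6/13.

At the order-1 pole 7/9 set g(η) = (η - (7/9))*f(η) = 6/13.
Simple pole: residue = g(a) at a = 7/9, which is 6/13.


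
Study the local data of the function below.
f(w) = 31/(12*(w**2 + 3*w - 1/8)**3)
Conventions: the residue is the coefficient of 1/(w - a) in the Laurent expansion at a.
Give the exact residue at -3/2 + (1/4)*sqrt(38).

The residue is (62/6859)*sqrt(38).

The factor w**2 + 3*w - 1/8 splits as (w - a)(w - a') with a = -3/2 + (1/4)*sqrt(38), a' = -3/2 - (1/4)*sqrt(38). At the order-3 pole a set g(w) = (w - a)^3*f(w) = [31/12] / (w - a')^3.
Order-3 pole: residue = g''(a)/2; g''(-3/2 + (1/4)*sqrt(38)) = (124/6859)*sqrt(38), so the residue is (62/6859)*sqrt(38).


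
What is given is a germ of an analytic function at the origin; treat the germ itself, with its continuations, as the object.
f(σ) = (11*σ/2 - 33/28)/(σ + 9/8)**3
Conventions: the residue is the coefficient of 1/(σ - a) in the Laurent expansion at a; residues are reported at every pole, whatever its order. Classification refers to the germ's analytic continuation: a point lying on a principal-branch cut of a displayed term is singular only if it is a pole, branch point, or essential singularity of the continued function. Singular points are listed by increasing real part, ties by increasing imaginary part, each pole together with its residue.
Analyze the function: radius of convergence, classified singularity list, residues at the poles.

Radius of convergence at 0: 9/8.
At -9/8: a pole of order 3; residue 0.

Denominator factor (σ + 9/8)^3: pole of order 3 at -9/8, modulus 9/8.
The radius of convergence is the smallest modulus among the singular points: 9/8.
At the order-3 pole -9/8 set g(σ) = (σ - (-9/8))^3*f(σ) = 11*σ/2 - 33/28.
Order-3 pole: residue = g''(a)/2; g''(-9/8) = 0, so the residue is 0.


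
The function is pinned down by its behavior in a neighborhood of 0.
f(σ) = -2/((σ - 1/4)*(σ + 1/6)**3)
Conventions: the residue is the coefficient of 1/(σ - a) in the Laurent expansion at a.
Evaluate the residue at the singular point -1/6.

The residue is 3456/125.

At the order-3 pole -1/6 set g(σ) = (σ - (-1/6))^3*f(σ) = -2/(σ - 1/4).
Order-3 pole: residue = g''(a)/2; g''(-1/6) = 6912/125, so the residue is 3456/125.


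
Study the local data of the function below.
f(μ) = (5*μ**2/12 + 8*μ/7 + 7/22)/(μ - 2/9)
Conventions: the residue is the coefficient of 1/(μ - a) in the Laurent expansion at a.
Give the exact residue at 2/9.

At the order-1 pole 2/9 set g(μ) = (μ - (2/9))*f(μ) = 5*μ**2/12 + 8*μ/7 + 7/22.
Simple pole: residue = g(a) at a = 2/9, which is 22181/37422.

The residue is 22181/37422.


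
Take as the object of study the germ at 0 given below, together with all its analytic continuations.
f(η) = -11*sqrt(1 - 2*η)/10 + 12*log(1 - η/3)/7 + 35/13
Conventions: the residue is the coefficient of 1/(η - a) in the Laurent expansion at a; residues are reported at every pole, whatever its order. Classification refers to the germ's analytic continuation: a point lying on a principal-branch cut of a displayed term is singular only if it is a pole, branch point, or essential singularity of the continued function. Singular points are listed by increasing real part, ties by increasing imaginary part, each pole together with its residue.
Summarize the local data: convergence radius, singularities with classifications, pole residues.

Branch term (-11/10)*sqrt(1 - η/(1/2)): its argument vanishes at η = 1/2, a square-root branch point, modulus 1/2.
Branch term (12/7)*log(1 - η/(3)): its argument vanishes at η = 3, a logarithmic branch point, modulus 3.
The radius of convergence is the smallest modulus among the singular points: 1/2.
List the singular points by increasing real part (a conjugate pair: the negative imaginary part first).

Radius of convergence at 0: 1/2.
At 1/2: an algebraic (square-root) branch point.
At 3: a logarithmic branch point.


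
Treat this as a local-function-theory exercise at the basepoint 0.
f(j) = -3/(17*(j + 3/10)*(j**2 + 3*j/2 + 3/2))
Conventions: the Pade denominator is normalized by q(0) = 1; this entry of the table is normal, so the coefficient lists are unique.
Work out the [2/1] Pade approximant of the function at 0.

The Pade approximant has numerator coefficients [-20/51, 160/399, -3440/20349]; denominator coefficients [1, 1321/399].

Taylor coefficients needed (expand at 0): a_0 = -20/51, a_1 = 260/153, a_2 = -2660/459, a_3 = 26420/1377.
Write the denominator as Q(j) = 1 + q1*j. Requiring Q*f - P = O(j^4) with deg P <= 2 kills the coefficients of j^3..j^3 in Q*f:
  j^3: a_3 + q1*a_2 = 0, i.e. 26420/1377 + (-2660/459)*q1 = 0.
Solving this linear system: q1 = 1321/399.
The numerator is Q*f truncated at degree 2: P0 = a_0 = -20/51; P1 = a_1 + q1*a_0 = 160/399; P2 = a_2 + q1*a_1 = -3440/20349.


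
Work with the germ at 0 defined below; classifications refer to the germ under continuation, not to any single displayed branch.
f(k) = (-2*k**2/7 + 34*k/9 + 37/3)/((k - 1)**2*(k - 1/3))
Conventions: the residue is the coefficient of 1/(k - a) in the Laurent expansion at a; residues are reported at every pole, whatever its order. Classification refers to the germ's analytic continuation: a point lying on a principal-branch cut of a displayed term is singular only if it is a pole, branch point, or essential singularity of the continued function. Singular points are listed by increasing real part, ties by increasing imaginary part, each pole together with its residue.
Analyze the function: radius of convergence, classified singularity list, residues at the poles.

Radius of convergence at 0: 1/3.
At 1/3: a pole of order 1; residue 2563/84.
At 1: a pole of order 2; residue -2587/84.

Denominator factor (k - 1)^2: pole of order 2 at 1, modulus 1.
Denominator factor (k - 1/3): pole of order 1 at 1/3, modulus 1/3.
The radius of convergence is the smallest modulus among the singular points: 1/3.
At the order-1 pole 1/3 set g(k) = (k - (1/3))*f(k) = (-2*k**2/7 + 34*k/9 + 37/3)/(k - 1)**2.
Simple pole: residue = g(a) at a = 1/3, which is 2563/84.
At the order-2 pole 1 set g(k) = (k - (1))^2*f(k) = (-2*k**2/7 + 34*k/9 + 37/3)/(k - 1/3).
Order-2 pole: residue = g'(a); g'(1) = -2587/84, so the residue is -2587/84.
List the singular points by increasing real part (a conjugate pair: the negative imaginary part first).


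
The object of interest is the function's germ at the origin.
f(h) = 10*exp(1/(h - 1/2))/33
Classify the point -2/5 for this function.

The point is a regular point.

There is no denominator, hence no pole anywhere.
The essential point of exp(1/(h - (1/2))) is 1/2, not -2/5.
So the germ continues analytically to -2/5.


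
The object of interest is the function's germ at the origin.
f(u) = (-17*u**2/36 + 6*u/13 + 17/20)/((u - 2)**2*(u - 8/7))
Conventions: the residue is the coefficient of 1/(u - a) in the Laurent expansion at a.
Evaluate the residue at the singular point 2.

At the order-2 pole 2 set g(u) = (u - (2))^2*f(u) = (-17*u**2/36 + 6*u/13 + 17/20)/(u - 8/7).
Order-2 pole: residue = g'(a); g'(2) = -127001/84240, so the residue is -127001/84240.

The residue is -127001/84240.


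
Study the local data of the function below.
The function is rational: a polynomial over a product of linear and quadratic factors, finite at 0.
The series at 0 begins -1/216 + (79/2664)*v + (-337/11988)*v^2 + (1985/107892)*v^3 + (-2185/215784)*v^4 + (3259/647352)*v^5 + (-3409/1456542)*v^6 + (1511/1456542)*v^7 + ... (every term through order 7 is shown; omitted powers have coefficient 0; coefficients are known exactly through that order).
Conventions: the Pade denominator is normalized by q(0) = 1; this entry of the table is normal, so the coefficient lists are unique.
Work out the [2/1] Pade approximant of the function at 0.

Taylor coefficients needed (read off): a_0 = -1/216, a_1 = 79/2664, a_2 = -337/11988, a_3 = 1985/107892.
Write the denominator as Q(v) = 1 + q1*v. Requiring Q*f - P = O(v^4) with deg P <= 2 kills the coefficients of v^3..v^3 in Q*f:
  v^3: a_3 + q1*a_2 = 0, i.e. 1985/107892 + (-337/11988)*q1 = 0.
Solving this linear system: q1 = 1985/3033.
The numerator is Q*f truncated at degree 2: P0 = a_0 = -1/216; P1 = a_1 + q1*a_0 = 80672/3029967; P2 = a_2 + q1*a_1 = -23441/2693304.

The Pade approximant has numerator coefficients [-1/216, 80672/3029967, -23441/2693304]; denominator coefficients [1, 1985/3033].


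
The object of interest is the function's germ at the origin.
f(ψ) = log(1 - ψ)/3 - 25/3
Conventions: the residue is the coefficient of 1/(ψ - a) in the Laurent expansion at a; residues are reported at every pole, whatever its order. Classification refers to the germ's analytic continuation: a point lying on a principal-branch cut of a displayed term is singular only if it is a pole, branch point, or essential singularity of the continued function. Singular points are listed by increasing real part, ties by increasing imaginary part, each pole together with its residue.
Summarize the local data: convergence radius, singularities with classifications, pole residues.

Branch term (1/3)*log(1 - ψ/(1)): its argument vanishes at ψ = 1, a logarithmic branch point, modulus 1.
The radius of convergence is the smallest modulus among the singular points: 1.

Radius of convergence at 0: 1.
At 1: a logarithmic branch point.


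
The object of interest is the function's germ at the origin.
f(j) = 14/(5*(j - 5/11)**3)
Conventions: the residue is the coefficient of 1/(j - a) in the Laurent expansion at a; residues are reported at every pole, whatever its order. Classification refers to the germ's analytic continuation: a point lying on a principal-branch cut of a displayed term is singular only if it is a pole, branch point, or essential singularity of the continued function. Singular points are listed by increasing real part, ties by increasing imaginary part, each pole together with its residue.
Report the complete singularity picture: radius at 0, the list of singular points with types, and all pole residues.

Radius of convergence at 0: 5/11.
At 5/11: a pole of order 3; residue 0.

Denominator factor (j - 5/11)^3: pole of order 3 at 5/11, modulus 5/11.
The radius of convergence is the smallest modulus among the singular points: 5/11.
At the order-3 pole 5/11 set g(j) = (j - (5/11))^3*f(j) = 14/5.
Order-3 pole: residue = g''(a)/2; g''(5/11) = 0, so the residue is 0.


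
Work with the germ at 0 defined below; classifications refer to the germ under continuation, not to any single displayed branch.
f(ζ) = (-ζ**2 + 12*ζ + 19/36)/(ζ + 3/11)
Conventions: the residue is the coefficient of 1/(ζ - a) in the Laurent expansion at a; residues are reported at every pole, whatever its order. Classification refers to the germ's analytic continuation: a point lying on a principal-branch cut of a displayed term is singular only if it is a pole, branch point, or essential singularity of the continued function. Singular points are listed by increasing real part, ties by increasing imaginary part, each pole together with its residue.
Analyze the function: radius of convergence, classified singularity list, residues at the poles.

Denominator factor (ζ + 3/11): pole of order 1 at -3/11, modulus 3/11.
The radius of convergence is the smallest modulus among the singular points: 3/11.
At the order-1 pole -3/11 set g(ζ) = (ζ - (-3/11))*f(ζ) = -ζ**2 + 12*ζ + 19/36.
Simple pole: residue = g(a) at a = -3/11, which is -12281/4356.

Radius of convergence at 0: 3/11.
At -3/11: a pole of order 1; residue -12281/4356.


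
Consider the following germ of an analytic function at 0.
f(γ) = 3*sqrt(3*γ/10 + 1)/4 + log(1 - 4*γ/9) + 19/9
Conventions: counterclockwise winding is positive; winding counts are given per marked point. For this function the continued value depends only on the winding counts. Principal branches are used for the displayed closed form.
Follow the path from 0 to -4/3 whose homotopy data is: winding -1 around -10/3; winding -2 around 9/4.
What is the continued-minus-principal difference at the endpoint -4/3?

Continued minus principal equals (-(3/10)*sqrt(15)) - ((4)*pi)*i.

The rational part is single-valued and drops out of the difference; each branch term changes only by its own monodromy.
(3/4)*sqrt(1 - γ/(-10/3)): winding -1 is odd, the square root flips sign, contributing -2*(3/4)*sqrt(1 - (-4/3)/(-10/3)) = -2*(3/4)*sqrt(3/5) = -(3/10)*sqrt(15).
(1)*log(1 - γ/(9/4)): each positive loop around 9/4 adds 2*pi*i to the log, so winding -2 contributes (1)*(-2)*2*pi*i = -(4)*pi*i.
Summing the contributions at γ = -4/3 gives (-(3/10)*sqrt(15)) - ((4)*pi)*i.


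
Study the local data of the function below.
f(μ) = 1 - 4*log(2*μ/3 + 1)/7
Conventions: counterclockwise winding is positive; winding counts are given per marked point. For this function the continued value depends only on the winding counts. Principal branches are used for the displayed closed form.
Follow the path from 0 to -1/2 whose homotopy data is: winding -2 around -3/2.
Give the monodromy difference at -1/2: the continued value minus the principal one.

The rational part is single-valued and drops out of the difference; each branch term changes only by its own monodromy.
(-4/7)*log(1 - μ/(-3/2)): each positive loop around -3/2 adds 2*pi*i to the log, so winding -2 contributes (-4/7)*(-2)*2*pi*i = (16/7)*pi*i.
Summing the contributions at μ = -1/2 gives (16/7)*pi*i.

Continued minus principal equals (16/7)*pi*i.


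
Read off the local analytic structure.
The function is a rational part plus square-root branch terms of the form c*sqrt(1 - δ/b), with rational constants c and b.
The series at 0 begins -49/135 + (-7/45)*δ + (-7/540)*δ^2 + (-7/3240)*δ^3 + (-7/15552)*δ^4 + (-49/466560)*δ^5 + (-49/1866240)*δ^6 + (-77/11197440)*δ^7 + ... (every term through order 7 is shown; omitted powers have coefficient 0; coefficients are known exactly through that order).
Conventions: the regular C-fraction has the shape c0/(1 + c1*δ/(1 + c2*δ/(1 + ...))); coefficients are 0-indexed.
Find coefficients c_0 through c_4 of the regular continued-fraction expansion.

The regular C-fraction coefficients are [-49/135, -3/7, 29/84, 7/348, -65/348].

Taylor coefficients (read off): a_0 = -49/135, a_1 = -7/45, a_2 = -7/540, a_3 = -7/3240, a_4 = -7/15552.
c0 = a_0 = -49/135. Peel one level at a time: if S = 1 + c*δ/S' with S'(0) = 1, then c is the δ-coefficient of S and S' = c*δ/(S - 1).
S_1 = c0/f = 1 + (-3/7)*δ + (29/196)*δ^2 + ...; c1 = -3/7.
S_2 = c1*δ/(S_1 - 1) = 1 + (29/84)*δ + (-1/144)*δ^2 + ...; c2 = 29/84.
S_3 = c2*δ/(S_2 - 1) = 1 + (7/348)*δ + (455/121104)*δ^2 + ...; c3 = 7/348.
S_4 = c3*δ/(S_3 - 1) = 1 + (-65/348)*δ + ...; c4 = -65/348.


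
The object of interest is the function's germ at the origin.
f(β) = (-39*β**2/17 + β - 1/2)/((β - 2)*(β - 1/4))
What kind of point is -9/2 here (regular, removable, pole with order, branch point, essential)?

The point is a regular point.

Denominator factors: β - 2 = -13/2 at β = -9/2; β - 1/4 = -19/4 at β = -9/2 — none vanishes.
So the germ continues analytically to -9/2.


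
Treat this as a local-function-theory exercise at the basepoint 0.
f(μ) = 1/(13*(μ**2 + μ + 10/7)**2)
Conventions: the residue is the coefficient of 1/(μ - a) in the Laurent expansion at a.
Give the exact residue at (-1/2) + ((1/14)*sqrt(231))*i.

The factor μ**2 + μ + 10/7 splits as (μ - a)(μ - a') with a = (-1/2) + ((1/14)*sqrt(231))*i, a' = (-1/2) - ((1/14)*sqrt(231))*i. At the order-2 pole a set g(μ) = (μ - a)^2*f(μ) = [1/13] / (μ - a')^2.
Order-2 pole: residue = g'(a); g'((-1/2) + ((1/14)*sqrt(231))*i) = -((14/14157)*sqrt(231))*i, so the residue is -((14/14157)*sqrt(231))*i.

The residue is -((14/14157)*sqrt(231))*i.


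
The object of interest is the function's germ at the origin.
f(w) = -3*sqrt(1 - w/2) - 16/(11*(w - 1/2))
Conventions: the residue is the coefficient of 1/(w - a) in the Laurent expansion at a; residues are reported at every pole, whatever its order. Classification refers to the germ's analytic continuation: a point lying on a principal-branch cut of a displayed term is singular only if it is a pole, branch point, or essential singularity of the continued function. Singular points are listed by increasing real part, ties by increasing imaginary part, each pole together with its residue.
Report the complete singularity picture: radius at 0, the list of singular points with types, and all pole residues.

Denominator factor (w - 1/2): pole of order 1 at 1/2, modulus 1/2.
Branch term (-3)*sqrt(1 - w/(2)): its argument vanishes at w = 2, a square-root branch point, modulus 2.
The radius of convergence is the smallest modulus among the singular points: 1/2.
The branch term is analytic at 1/2 and contributes nothing to the residue; only the rational part matters.
At the order-1 pole 1/2 set g(w) = (w - (1/2))*(rational part) = -16/11.
Simple pole: residue = g(a) at a = 1/2, which is -16/11.
List the singular points by increasing real part (a conjugate pair: the negative imaginary part first).

Radius of convergence at 0: 1/2.
At 1/2: a pole of order 1; residue -16/11.
At 2: an algebraic (square-root) branch point.


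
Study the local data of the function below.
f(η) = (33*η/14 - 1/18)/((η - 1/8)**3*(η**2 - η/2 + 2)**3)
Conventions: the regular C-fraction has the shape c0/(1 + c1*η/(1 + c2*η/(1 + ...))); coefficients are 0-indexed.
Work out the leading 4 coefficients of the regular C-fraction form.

Taylor coefficients (expand at 0): a_0 = 32/9, a_1 = -440/7, a_2 = -48476/21, a_3 = -868291/21.
c0 = a_0 = 32/9. Peel one level at a time: if S = 1 + c*η/S' with S'(0) = 1, then c is the η-coefficient of S and S' = c*η/(S - 1).
S_1 = c0/f = 1 + (495/28)*η + (754023/784)*η^2 + ...; c1 = 495/28.
S_2 = c1*η/(S_1 - 1) = 1 + (-251341/4620)*η + (150472307/217800)*η^2 + ...; c2 = -251341/4620.
S_3 = c2*η/(S_2 - 1) = 1 + (1053306149/82942530)*η + ...; c3 = 1053306149/82942530.

The regular C-fraction coefficients are [32/9, 495/28, -251341/4620, 1053306149/82942530].


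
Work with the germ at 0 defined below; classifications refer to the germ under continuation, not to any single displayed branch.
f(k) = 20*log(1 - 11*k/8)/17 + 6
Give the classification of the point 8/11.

The point is a logarithmic branch point.

The term (20/17)*log(1 - k/(8/11)) has argument 1 - 8/11/(8/11) = 0 at 8/11: a logarithmic (infinitely-sheeted) branch point; the remaining terms are analytic or single-valued there.


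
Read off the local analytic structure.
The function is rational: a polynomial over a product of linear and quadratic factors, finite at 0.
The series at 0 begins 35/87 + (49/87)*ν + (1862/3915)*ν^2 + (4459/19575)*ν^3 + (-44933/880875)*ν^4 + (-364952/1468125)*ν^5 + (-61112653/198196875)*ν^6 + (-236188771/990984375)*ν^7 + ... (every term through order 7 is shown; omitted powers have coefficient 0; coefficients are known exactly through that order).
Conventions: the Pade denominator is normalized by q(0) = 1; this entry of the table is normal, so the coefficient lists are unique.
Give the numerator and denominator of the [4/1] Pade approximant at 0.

The Pade approximant has numerator coefficients [35/87, -15925/11397, -232750/102573, -214375/102573, -1071875/923157]; denominator coefficients [1, -3192/655].

Taylor coefficients needed (read off): a_0 = 35/87, a_1 = 49/87, a_2 = 1862/3915, a_3 = 4459/19575, a_4 = -44933/880875, a_5 = -364952/1468125.
Write the denominator as Q(ν) = 1 + q1*ν. Requiring Q*f - P = O(ν^6) with deg P <= 4 kills the coefficients of ν^5..ν^5 in Q*f:
  ν^5: a_5 + q1*a_4 = 0, i.e. -364952/1468125 + (-44933/880875)*q1 = 0.
Solving this linear system: q1 = -3192/655.
The numerator is Q*f truncated at degree 4: P0 = a_0 = 35/87; P1 = a_1 + q1*a_0 = -15925/11397; P2 = a_2 + q1*a_1 = -232750/102573; P3 = a_3 + q1*a_2 = -214375/102573; P4 = a_4 + q1*a_3 = -1071875/923157.


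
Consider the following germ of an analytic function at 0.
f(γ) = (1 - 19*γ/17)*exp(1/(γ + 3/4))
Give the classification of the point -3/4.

The point is an essential singularity.

The exponent 1/(γ - (-3/4)) has a pole at -3/4, so exp(1/(γ - (-3/4))) takes every nonzero value near it: an essential singularity (not a pole of any order).


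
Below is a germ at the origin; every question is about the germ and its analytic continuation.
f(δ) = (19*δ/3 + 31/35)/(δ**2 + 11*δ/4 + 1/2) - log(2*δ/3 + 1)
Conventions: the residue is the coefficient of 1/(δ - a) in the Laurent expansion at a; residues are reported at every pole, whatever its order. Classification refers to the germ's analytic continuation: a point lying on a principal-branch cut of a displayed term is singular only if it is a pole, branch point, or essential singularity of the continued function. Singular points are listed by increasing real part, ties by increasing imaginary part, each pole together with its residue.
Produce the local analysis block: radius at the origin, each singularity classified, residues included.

Denominator factor (δ**2 + 11*δ/4 + 1/2): discriminant 89/16, real irrational roots -11/8 + (1/8)*sqrt(89) and -11/8 - (1/8)*sqrt(89); poles of order 1, moduli 11/8 - (1/8)*sqrt(89) and 11/8 + (1/8)*sqrt(89).
Branch term (-1)*log(1 - δ/(-3/2)): its argument vanishes at δ = -3/2, a logarithmic branch point, modulus 3/2.
The radius of convergence is the smallest modulus among the singular points: 11/8 - (1/8)*sqrt(89).
The branch term is analytic at -11/8 - (1/8)*sqrt(89) and contributes nothing to the residue; only the rational part matters.
The factor δ**2 + 11*δ/4 + 1/2 splits as (δ - a)(δ - a') with a = -11/8 - (1/8)*sqrt(89), a' = -11/8 + (1/8)*sqrt(89). At the order-1 pole a set g(δ) = (δ - a)*(rational part) = [19*δ/3 + 31/35] / (δ - a').
Simple pole: residue = g(a) at a = -11/8 - (1/8)*sqrt(89), which is 19/6 + (6571/18690)*sqrt(89).
The branch term is analytic at -11/8 + (1/8)*sqrt(89) and contributes nothing to the residue; only the rational part matters.
The factor δ**2 + 11*δ/4 + 1/2 splits as (δ - a)(δ - a') with a = -11/8 + (1/8)*sqrt(89), a' = -11/8 - (1/8)*sqrt(89). At the order-1 pole a set g(δ) = (δ - a)*(rational part) = [19*δ/3 + 31/35] / (δ - a').
Simple pole: residue = g(a) at a = -11/8 + (1/8)*sqrt(89), which is 19/6 - (6571/18690)*sqrt(89).
List the singular points by increasing real part (a conjugate pair: the negative imaginary part first).

Radius of convergence at 0: 11/8 - (1/8)*sqrt(89).
At -11/8 - (1/8)*sqrt(89): a pole of order 1; residue 19/6 + (6571/18690)*sqrt(89).
At -3/2: a logarithmic branch point.
At -11/8 + (1/8)*sqrt(89): a pole of order 1; residue 19/6 - (6571/18690)*sqrt(89).


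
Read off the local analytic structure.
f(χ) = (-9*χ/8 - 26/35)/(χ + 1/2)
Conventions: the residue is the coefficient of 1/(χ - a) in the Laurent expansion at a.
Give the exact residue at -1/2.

At the order-1 pole -1/2 set g(χ) = (χ - (-1/2))*f(χ) = -9*χ/8 - 26/35.
Simple pole: residue = g(a) at a = -1/2, which is -101/560.

The residue is -101/560.


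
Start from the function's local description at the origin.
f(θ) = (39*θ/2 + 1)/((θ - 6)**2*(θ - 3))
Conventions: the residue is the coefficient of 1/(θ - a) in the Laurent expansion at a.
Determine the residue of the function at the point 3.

At the order-1 pole 3 set g(θ) = (θ - (3))*f(θ) = (39*θ/2 + 1)/(θ - 6)**2.
Simple pole: residue = g(a) at a = 3, which is 119/18.

The residue is 119/18.


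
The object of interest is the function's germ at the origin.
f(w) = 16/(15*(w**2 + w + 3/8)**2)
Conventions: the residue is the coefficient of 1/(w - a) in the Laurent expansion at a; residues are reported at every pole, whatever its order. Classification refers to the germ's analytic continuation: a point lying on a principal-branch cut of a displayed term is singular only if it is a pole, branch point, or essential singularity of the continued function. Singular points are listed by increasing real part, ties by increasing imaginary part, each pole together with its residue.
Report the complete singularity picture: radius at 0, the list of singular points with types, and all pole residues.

Denominator factor (w**2 + w + 3/8)^2: discriminant -1/2, complex-conjugate roots (-1/2) + ((1/4)*sqrt(2))*i and (-1/2) - ((1/4)*sqrt(2))*i; poles of order 2, moduli (1/4)*sqrt(6) and (1/4)*sqrt(6).
The radius of convergence is the smallest modulus among the singular points: (1/4)*sqrt(6).
The factor w**2 + w + 3/8 splits as (w - a)(w - a') with a = (-1/2) - ((1/4)*sqrt(2))*i, a' = (-1/2) + ((1/4)*sqrt(2))*i. At the order-2 pole a set g(w) = (w - a)^2*f(w) = [16/15] / (w - a')^2.
Order-2 pole: residue = g'(a); g'((-1/2) - ((1/4)*sqrt(2))*i) = ((64/15)*sqrt(2))*i, so the residue is ((64/15)*sqrt(2))*i.
The factor w**2 + w + 3/8 splits as (w - a)(w - a') with a = (-1/2) + ((1/4)*sqrt(2))*i, a' = (-1/2) - ((1/4)*sqrt(2))*i. At the order-2 pole a set g(w) = (w - a)^2*f(w) = [16/15] / (w - a')^2.
Order-2 pole: residue = g'(a); g'((-1/2) + ((1/4)*sqrt(2))*i) = -((64/15)*sqrt(2))*i, so the residue is -((64/15)*sqrt(2))*i.
List the singular points by increasing real part (a conjugate pair: the negative imaginary part first).

Radius of convergence at 0: (1/4)*sqrt(6).
At (-1/2) - ((1/4)*sqrt(2))*i: a pole of order 2; residue ((64/15)*sqrt(2))*i.
At (-1/2) + ((1/4)*sqrt(2))*i: a pole of order 2; residue -((64/15)*sqrt(2))*i.


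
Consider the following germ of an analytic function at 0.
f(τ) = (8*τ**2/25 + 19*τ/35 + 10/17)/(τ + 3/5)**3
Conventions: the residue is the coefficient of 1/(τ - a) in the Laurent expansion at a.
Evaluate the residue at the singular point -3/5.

The residue is 8/25.

At the order-3 pole -3/5 set g(τ) = (τ - (-3/5))^3*f(τ) = 8*τ**2/25 + 19*τ/35 + 10/17.
Order-3 pole: residue = g''(a)/2; g''(-3/5) = 16/25, so the residue is 8/25.


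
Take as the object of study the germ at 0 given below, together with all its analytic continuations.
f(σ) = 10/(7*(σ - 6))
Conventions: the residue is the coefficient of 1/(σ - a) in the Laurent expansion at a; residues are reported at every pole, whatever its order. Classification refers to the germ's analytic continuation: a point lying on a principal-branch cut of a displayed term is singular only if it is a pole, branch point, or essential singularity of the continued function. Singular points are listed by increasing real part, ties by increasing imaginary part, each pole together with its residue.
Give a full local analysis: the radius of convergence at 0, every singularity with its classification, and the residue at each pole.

Denominator factor (σ - 6): pole of order 1 at 6, modulus 6.
The radius of convergence is the smallest modulus among the singular points: 6.
At the order-1 pole 6 set g(σ) = (σ - (6))*f(σ) = 10/7.
Simple pole: residue = g(a) at a = 6, which is 10/7.

Radius of convergence at 0: 6.
At 6: a pole of order 1; residue 10/7.


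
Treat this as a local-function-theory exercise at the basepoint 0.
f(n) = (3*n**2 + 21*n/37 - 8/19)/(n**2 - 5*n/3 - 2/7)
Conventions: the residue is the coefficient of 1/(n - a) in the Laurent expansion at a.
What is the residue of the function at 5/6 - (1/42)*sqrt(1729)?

The factor n**2 - 5*n/3 - 2/7 splits as (n - a)(n - a') with a = 5/6 - (1/42)*sqrt(1729), a' = 5/6 + (1/42)*sqrt(1729). At the order-1 pole a set g(n) = (n - a)*f(n) = [3*n**2 + 21*n/37 - 8/19] / (n - a').
Simple pole: residue = g(a) at a = 5/6 - (1/42)*sqrt(1729), which is 103/37 - (74933/1215487)*sqrt(1729).

The residue is 103/37 - (74933/1215487)*sqrt(1729).


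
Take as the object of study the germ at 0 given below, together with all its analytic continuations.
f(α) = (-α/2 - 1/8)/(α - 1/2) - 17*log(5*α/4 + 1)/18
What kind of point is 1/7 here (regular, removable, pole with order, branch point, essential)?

Denominator factors: α - 1/2 = -5/14 at α = 1/7 — none vanishes.
Branch term log(1 - α/(-4/5)): argument at 1/7 is 33/28, nonzero, so 1/7 is not its branch point (a point on a principal cut is still regular for the continued germ).
So the germ continues analytically to 1/7.

The point is a regular point.


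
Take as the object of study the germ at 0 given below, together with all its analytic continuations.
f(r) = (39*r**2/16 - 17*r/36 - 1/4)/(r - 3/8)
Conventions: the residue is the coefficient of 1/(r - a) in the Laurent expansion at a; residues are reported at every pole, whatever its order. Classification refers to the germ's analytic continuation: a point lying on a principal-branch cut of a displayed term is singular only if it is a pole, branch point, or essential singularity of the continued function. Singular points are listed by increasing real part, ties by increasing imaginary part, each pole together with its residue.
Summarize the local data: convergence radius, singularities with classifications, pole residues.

Denominator factor (r - 3/8): pole of order 1 at 3/8, modulus 3/8.
The radius of convergence is the smallest modulus among the singular points: 3/8.
At the order-1 pole 3/8 set g(r) = (r - (3/8))*f(r) = 39*r**2/16 - 17*r/36 - 1/4.
Simple pole: residue = g(a) at a = 3/8, which is -259/3072.

Radius of convergence at 0: 3/8.
At 3/8: a pole of order 1; residue -259/3072.


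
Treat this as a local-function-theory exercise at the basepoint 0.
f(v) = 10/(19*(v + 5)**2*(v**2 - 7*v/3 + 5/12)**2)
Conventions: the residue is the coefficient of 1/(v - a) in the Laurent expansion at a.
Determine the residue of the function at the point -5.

The residue is 85248/334860275.

At the order-2 pole -5 set g(v) = (v - (-5))^2*f(v) = 10/(19*(v**2 - 7*v/3 + 5/12)**2).
Order-2 pole: residue = g'(a); g'(-5) = 85248/334860275, so the residue is 85248/334860275.
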